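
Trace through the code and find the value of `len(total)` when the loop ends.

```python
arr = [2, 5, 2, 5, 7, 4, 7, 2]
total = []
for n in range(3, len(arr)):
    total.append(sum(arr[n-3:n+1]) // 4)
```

Let's trace through this code step by step.

Initialize: arr = [2, 5, 2, 5, 7, 4, 7, 2]
Initialize: total = []
Entering loop: for n in range(3, len(arr)):
After iteration 1: n = 3, total = [3]
After iteration 2: n = 4, total = [3, 4]
After iteration 3: n = 5, total = [3, 4, 4]
After iteration 4: n = 6, total = [3, 4, 4, 5]
After iteration 5: n = 7, total = [3, 4, 4, 5, 5]
Loop ends.
len(total) = 5

Final answer: 5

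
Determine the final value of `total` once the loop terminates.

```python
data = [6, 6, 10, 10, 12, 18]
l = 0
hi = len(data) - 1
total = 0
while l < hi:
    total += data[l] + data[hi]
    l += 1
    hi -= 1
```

Let's trace through this code step by step.

Initialize: data = [6, 6, 10, 10, 12, 18]
Initialize: l = 0
Initialize: hi = 5
Initialize: total = 0
Entering loop: while l < hi:
After iteration 1: l = 1, hi = 4, total = 24
After iteration 2: l = 2, hi = 3, total = 42
After iteration 3: l = 3, hi = 2, total = 62
Loop ends.

Final answer: 62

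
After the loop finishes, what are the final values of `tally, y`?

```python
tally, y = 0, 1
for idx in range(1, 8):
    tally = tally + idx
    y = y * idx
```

Let's trace through this code step by step.

Initialize: tally = 0
Initialize: y = 1
Entering loop: for idx in range(1, 8):
After iteration 1: idx = 1, tally = 1, y = 1
After iteration 2: idx = 2, tally = 3, y = 2
After iteration 3: idx = 3, tally = 6, y = 6
After iteration 4: idx = 4, tally = 10, y = 24
After iteration 5: idx = 5, tally = 15, y = 120
After iteration 6: idx = 6, tally = 21, y = 720
After iteration 7: idx = 7, tally = 28, y = 5040
Loop ends.

Final answer: 28, 5040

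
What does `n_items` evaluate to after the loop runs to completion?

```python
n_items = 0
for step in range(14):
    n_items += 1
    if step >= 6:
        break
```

Let's trace through this code step by step.

Initialize: n_items = 0
Entering loop: for step in range(14):
After iteration 1: step = 0, n_items = 1
After iteration 2: step = 1, n_items = 2
After iteration 3: step = 2, n_items = 3
After iteration 4: step = 3, n_items = 4
After iteration 5: step = 4, n_items = 5
After iteration 6: step = 5, n_items = 6
After iteration 7: step = 6, n_items = 7
Loop ends.

Final answer: 7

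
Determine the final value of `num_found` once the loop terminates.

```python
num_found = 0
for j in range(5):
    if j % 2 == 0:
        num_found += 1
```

Let's trace through this code step by step.

Initialize: num_found = 0
Entering loop: for j in range(5):
After iteration 1: j = 0, num_found = 1
After iteration 2: j = 1, num_found = 1
After iteration 3: j = 2, num_found = 2
After iteration 4: j = 3, num_found = 2
After iteration 5: j = 4, num_found = 3
Loop ends.

Final answer: 3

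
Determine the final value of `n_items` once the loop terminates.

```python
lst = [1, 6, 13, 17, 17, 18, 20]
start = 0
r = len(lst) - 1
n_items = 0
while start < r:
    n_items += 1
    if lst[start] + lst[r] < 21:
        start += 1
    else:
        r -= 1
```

Let's trace through this code step by step.

Initialize: lst = [1, 6, 13, 17, 17, 18, 20]
Initialize: start = 0
Initialize: r = 6
Initialize: n_items = 0
Entering loop: while start < r:
After iteration 1: start = 0, r = 5, n_items = 1
After iteration 2: start = 1, r = 5, n_items = 2
After iteration 3: start = 1, r = 4, n_items = 3
After iteration 4: start = 1, r = 3, n_items = 4
After iteration 5: start = 1, r = 2, n_items = 5
After iteration 6: start = 2, r = 2, n_items = 6
Loop ends.

Final answer: 6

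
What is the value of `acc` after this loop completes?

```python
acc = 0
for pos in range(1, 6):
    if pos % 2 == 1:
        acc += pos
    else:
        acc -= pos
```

Let's trace through this code step by step.

Initialize: acc = 0
Entering loop: for pos in range(1, 6):
After iteration 1: pos = 1, acc = 1
After iteration 2: pos = 2, acc = -1
After iteration 3: pos = 3, acc = 2
After iteration 4: pos = 4, acc = -2
After iteration 5: pos = 5, acc = 3
Loop ends.

Final answer: 3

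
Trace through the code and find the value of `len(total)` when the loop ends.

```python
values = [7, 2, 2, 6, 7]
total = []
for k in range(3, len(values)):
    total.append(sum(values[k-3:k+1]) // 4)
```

Let's trace through this code step by step.

Initialize: values = [7, 2, 2, 6, 7]
Initialize: total = []
Entering loop: for k in range(3, len(values)):
After iteration 1: k = 3, total = [4]
After iteration 2: k = 4, total = [4, 4]
Loop ends.
len(total) = 2

Final answer: 2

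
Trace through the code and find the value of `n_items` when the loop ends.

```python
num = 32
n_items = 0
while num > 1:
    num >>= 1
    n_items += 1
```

Let's trace through this code step by step.

Initialize: num = 32
Initialize: n_items = 0
Entering loop: while num > 1:
After iteration 1: num = 16, n_items = 1
After iteration 2: num = 8, n_items = 2
After iteration 3: num = 4, n_items = 3
After iteration 4: num = 2, n_items = 4
After iteration 5: num = 1, n_items = 5
Loop ends.

Final answer: 5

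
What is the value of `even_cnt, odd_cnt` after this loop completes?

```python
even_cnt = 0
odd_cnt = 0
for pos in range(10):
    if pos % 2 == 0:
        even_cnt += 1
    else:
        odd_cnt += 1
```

Let's trace through this code step by step.

Initialize: even_cnt = 0
Initialize: odd_cnt = 0
Entering loop: for pos in range(10):
After iteration 1: pos = 0, even_cnt = 1, odd_cnt = 0
After iteration 2: pos = 1, even_cnt = 1, odd_cnt = 1
After iteration 3: pos = 2, even_cnt = 2, odd_cnt = 1
After iteration 4: pos = 3, even_cnt = 2, odd_cnt = 2
After iteration 5: pos = 4, even_cnt = 3, odd_cnt = 2
After iteration 6: pos = 5, even_cnt = 3, odd_cnt = 3
After iteration 7: pos = 6, even_cnt = 4, odd_cnt = 3
After iteration 8: pos = 7, even_cnt = 4, odd_cnt = 4
After iteration 9: pos = 8, even_cnt = 5, odd_cnt = 4
After iteration 10: pos = 9, even_cnt = 5, odd_cnt = 5
Loop ends.

Final answer: 5, 5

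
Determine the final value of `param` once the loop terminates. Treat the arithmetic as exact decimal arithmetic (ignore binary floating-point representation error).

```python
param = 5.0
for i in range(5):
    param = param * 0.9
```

Let's trace through this code step by step.

Initialize: param = 5.0
Entering loop: for i in range(5):
After iteration 1: i = 0, param = 4.5
After iteration 2: i = 1, param = 4.05
After iteration 3: i = 2, param = 3.645
After iteration 4: i = 3, param = 3.2805
After iteration 5: i = 4, param = 2.95245
Loop ends.

Final answer: 2.95245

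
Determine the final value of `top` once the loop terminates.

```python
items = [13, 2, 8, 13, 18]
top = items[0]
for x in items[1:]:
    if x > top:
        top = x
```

Let's trace through this code step by step.

Initialize: items = [13, 2, 8, 13, 18]
Initialize: top = 13
Entering loop: for x in items[1:]:
After iteration 1: x = 2, top = 13
After iteration 2: x = 8, top = 13
After iteration 3: x = 13, top = 13
After iteration 4: x = 18, top = 18
Loop ends.

Final answer: 18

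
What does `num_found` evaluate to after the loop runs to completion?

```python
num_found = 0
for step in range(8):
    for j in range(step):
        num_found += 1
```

Let's trace through this code step by step.

Initialize: num_found = 0
Entering loop: for step in range(8):
After iteration 1: step = 0, num_found = 0
After iteration 2: step = 1, num_found = 1, j = 0
After iteration 3: step = 2, num_found = 3, j = 1
After iteration 4: step = 3, num_found = 6, j = 2
After iteration 5: step = 4, num_found = 10, j = 3
After iteration 6: step = 5, num_found = 15, j = 4
After iteration 7: step = 6, num_found = 21, j = 5
After iteration 8: step = 7, num_found = 28, j = 6
Loop ends.

Final answer: 28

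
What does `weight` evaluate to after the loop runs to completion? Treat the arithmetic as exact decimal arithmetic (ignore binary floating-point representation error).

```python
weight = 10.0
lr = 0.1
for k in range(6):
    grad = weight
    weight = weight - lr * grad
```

Let's trace through this code step by step.

Initialize: weight = 10.0
Initialize: lr = 0.1
Entering loop: for k in range(6):
After iteration 1: k = 0, weight = 9.0, grad = 10.0
After iteration 2: k = 1, weight = 8.1, grad = 9.0
After iteration 3: k = 2, weight = 7.29, grad = 8.1
After iteration 4: k = 3, weight = 6.561, grad = 7.29
After iteration 5: k = 4, weight = 5.9049, grad = 6.561
After iteration 6: k = 5, weight = 5.31441, grad = 5.9049
Loop ends.

Final answer: 5.31441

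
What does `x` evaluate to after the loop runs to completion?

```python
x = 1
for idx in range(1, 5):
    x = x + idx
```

Let's trace through this code step by step.

Initialize: x = 1
Entering loop: for idx in range(1, 5):
After iteration 1: idx = 1, x = 2
After iteration 2: idx = 2, x = 4
After iteration 3: idx = 3, x = 7
After iteration 4: idx = 4, x = 11
Loop ends.

Final answer: 11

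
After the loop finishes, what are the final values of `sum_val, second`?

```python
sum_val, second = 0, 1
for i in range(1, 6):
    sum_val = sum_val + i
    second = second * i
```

Let's trace through this code step by step.

Initialize: sum_val = 0
Initialize: second = 1
Entering loop: for i in range(1, 6):
After iteration 1: i = 1, sum_val = 1, second = 1
After iteration 2: i = 2, sum_val = 3, second = 2
After iteration 3: i = 3, sum_val = 6, second = 6
After iteration 4: i = 4, sum_val = 10, second = 24
After iteration 5: i = 5, sum_val = 15, second = 120
Loop ends.

Final answer: 15, 120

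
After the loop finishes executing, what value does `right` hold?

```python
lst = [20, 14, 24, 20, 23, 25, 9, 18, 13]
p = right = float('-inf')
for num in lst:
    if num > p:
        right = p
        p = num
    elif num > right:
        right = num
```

Let's trace through this code step by step.

Initialize: lst = [20, 14, 24, 20, 23, 25, 9, 18, 13]
Initialize: p = -inf
Initialize: right = -inf
Entering loop: for num in lst:
After iteration 1: num = 20, p = 20, right = -inf
After iteration 2: num = 14, p = 20, right = 14
After iteration 3: num = 24, p = 24, right = 20
After iteration 4: num = 20, p = 24, right = 20
After iteration 5: num = 23, p = 24, right = 23
After iteration 6: num = 25, p = 25, right = 24
After iteration 7: num = 9, p = 25, right = 24
After iteration 8: num = 18, p = 25, right = 24
After iteration 9: num = 13, p = 25, right = 24
Loop ends.

Final answer: 24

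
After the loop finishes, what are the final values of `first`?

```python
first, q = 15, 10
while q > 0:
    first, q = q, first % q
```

Let's trace through this code step by step.

Initialize: first = 15
Initialize: q = 10
Entering loop: while q > 0:
After iteration 1: first = 10, q = 5
After iteration 2: first = 5, q = 0
Loop ends.

Final answer: 5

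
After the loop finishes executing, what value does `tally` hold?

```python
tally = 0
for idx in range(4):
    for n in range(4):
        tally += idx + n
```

Let's trace through this code step by step.

Initialize: tally = 0
Entering loop: for idx in range(4):
After iteration 1: idx = 0, tally = 6
After iteration 2: idx = 1, tally = 16
After iteration 3: idx = 2, tally = 30
After iteration 4: idx = 3, tally = 48
Loop ends.

Final answer: 48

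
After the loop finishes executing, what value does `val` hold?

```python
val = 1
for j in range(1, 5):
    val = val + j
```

Let's trace through this code step by step.

Initialize: val = 1
Entering loop: for j in range(1, 5):
After iteration 1: j = 1, val = 2
After iteration 2: j = 2, val = 4
After iteration 3: j = 3, val = 7
After iteration 4: j = 4, val = 11
Loop ends.

Final answer: 11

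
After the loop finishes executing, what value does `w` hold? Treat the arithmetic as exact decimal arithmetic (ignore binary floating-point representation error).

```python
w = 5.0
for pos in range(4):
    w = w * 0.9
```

Let's trace through this code step by step.

Initialize: w = 5.0
Entering loop: for pos in range(4):
After iteration 1: pos = 0, w = 4.5
After iteration 2: pos = 1, w = 4.05
After iteration 3: pos = 2, w = 3.645
After iteration 4: pos = 3, w = 3.2805
Loop ends.

Final answer: 3.2805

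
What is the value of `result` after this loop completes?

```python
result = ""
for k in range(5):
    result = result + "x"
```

Let's trace through this code step by step.

Initialize: result = ''
Entering loop: for k in range(5):
After iteration 1: k = 0, result = 'x'
After iteration 2: k = 1, result = 'xx'
After iteration 3: k = 2, result = 'xxx'
After iteration 4: k = 3, result = 'xxxx'
After iteration 5: k = 4, result = 'xxxxx'
Loop ends.

Final answer: 'xxxxx'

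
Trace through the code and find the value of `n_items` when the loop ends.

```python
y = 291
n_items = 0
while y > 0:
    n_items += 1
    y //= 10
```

Let's trace through this code step by step.

Initialize: y = 291
Initialize: n_items = 0
Entering loop: while y > 0:
After iteration 1: y = 29, n_items = 1
After iteration 2: y = 2, n_items = 2
After iteration 3: y = 0, n_items = 3
Loop ends.

Final answer: 3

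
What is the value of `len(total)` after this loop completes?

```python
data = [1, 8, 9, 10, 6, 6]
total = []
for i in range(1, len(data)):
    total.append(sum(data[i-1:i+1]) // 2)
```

Let's trace through this code step by step.

Initialize: data = [1, 8, 9, 10, 6, 6]
Initialize: total = []
Entering loop: for i in range(1, len(data)):
After iteration 1: i = 1, total = [4]
After iteration 2: i = 2, total = [4, 8]
After iteration 3: i = 3, total = [4, 8, 9]
After iteration 4: i = 4, total = [4, 8, 9, 8]
After iteration 5: i = 5, total = [4, 8, 9, 8, 6]
Loop ends.
len(total) = 5

Final answer: 5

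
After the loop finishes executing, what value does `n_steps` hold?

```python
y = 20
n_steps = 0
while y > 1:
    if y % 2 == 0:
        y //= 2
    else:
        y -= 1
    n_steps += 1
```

Let's trace through this code step by step.

Initialize: y = 20
Initialize: n_steps = 0
Entering loop: while y > 1:
After iteration 1: y = 10, n_steps = 1
After iteration 2: y = 5, n_steps = 2
After iteration 3: y = 4, n_steps = 3
After iteration 4: y = 2, n_steps = 4
After iteration 5: y = 1, n_steps = 5
Loop ends.

Final answer: 5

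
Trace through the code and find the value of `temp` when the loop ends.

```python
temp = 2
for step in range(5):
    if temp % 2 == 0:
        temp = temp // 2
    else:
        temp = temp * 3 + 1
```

Let's trace through this code step by step.

Initialize: temp = 2
Entering loop: for step in range(5):
After iteration 1: step = 0, temp = 1
After iteration 2: step = 1, temp = 4
After iteration 3: step = 2, temp = 2
After iteration 4: step = 3, temp = 1
After iteration 5: step = 4, temp = 4
Loop ends.

Final answer: 4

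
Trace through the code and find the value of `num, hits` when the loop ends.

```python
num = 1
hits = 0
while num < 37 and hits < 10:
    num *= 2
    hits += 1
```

Let's trace through this code step by step.

Initialize: num = 1
Initialize: hits = 0
Entering loop: while num < 37 and hits < 10:
After iteration 1: num = 2, hits = 1
After iteration 2: num = 4, hits = 2
After iteration 3: num = 8, hits = 3
After iteration 4: num = 16, hits = 4
After iteration 5: num = 32, hits = 5
After iteration 6: num = 64, hits = 6
Loop ends.

Final answer: 64, 6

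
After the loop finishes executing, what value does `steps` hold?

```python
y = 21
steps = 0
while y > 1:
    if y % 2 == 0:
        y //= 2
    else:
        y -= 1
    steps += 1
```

Let's trace through this code step by step.

Initialize: y = 21
Initialize: steps = 0
Entering loop: while y > 1:
After iteration 1: y = 20, steps = 1
After iteration 2: y = 10, steps = 2
After iteration 3: y = 5, steps = 3
After iteration 4: y = 4, steps = 4
After iteration 5: y = 2, steps = 5
After iteration 6: y = 1, steps = 6
Loop ends.

Final answer: 6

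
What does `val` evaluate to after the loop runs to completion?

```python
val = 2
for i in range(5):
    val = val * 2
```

Let's trace through this code step by step.

Initialize: val = 2
Entering loop: for i in range(5):
After iteration 1: i = 0, val = 4
After iteration 2: i = 1, val = 8
After iteration 3: i = 2, val = 16
After iteration 4: i = 3, val = 32
After iteration 5: i = 4, val = 64
Loop ends.

Final answer: 64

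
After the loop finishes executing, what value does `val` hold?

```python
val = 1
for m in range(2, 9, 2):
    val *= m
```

Let's trace through this code step by step.

Initialize: val = 1
Entering loop: for m in range(2, 9, 2):
After iteration 1: m = 2, val = 2
After iteration 2: m = 4, val = 8
After iteration 3: m = 6, val = 48
After iteration 4: m = 8, val = 384
Loop ends.

Final answer: 384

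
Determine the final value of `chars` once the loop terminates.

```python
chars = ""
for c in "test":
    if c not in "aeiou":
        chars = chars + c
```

Let's trace through this code step by step.

Initialize: chars = ''
Entering loop: for c in "test":
After iteration 1: c = 't', chars = 't'
After iteration 2: c = 'e', chars = 't'
After iteration 3: c = 's', chars = 'ts'
After iteration 4: c = 't', chars = 'tst'
Loop ends.

Final answer: 'tst'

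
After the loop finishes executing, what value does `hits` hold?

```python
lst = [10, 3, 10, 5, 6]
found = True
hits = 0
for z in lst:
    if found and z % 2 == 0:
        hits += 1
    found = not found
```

Let's trace through this code step by step.

Initialize: lst = [10, 3, 10, 5, 6]
Initialize: found = True
Initialize: hits = 0
Entering loop: for z in lst:
After iteration 1: z = 10, found = False, hits = 1
After iteration 2: z = 3, found = True, hits = 1
After iteration 3: z = 10, found = False, hits = 2
After iteration 4: z = 5, found = True, hits = 2
After iteration 5: z = 6, found = False, hits = 3
Loop ends.

Final answer: 3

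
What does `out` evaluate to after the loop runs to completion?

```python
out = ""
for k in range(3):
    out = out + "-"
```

Let's trace through this code step by step.

Initialize: out = ''
Entering loop: for k in range(3):
After iteration 1: k = 0, out = '-'
After iteration 2: k = 1, out = '--'
After iteration 3: k = 2, out = '---'
Loop ends.

Final answer: '---'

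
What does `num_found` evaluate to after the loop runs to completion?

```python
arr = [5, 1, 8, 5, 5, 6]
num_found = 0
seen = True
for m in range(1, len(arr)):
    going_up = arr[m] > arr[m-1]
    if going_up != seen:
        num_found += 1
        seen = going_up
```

Let's trace through this code step by step.

Initialize: arr = [5, 1, 8, 5, 5, 6]
Initialize: num_found = 0
Initialize: seen = True
Entering loop: for m in range(1, len(arr)):
After iteration 1: m = 1, num_found = 1, seen = False, going_up = False
After iteration 2: m = 2, num_found = 2, seen = True, going_up = True
After iteration 3: m = 3, num_found = 3, seen = False, going_up = False
After iteration 4: m = 4, num_found = 3, seen = False, going_up = False
After iteration 5: m = 5, num_found = 4, seen = True, going_up = True
Loop ends.

Final answer: 4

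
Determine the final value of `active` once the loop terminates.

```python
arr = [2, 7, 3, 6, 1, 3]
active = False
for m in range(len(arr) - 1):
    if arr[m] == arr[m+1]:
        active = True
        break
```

Let's trace through this code step by step.

Initialize: arr = [2, 7, 3, 6, 1, 3]
Initialize: active = False
Entering loop: for m in range(len(arr) - 1):
After iteration 1: m = 0, active = False
After iteration 2: m = 1, active = False
After iteration 3: m = 2, active = False
After iteration 4: m = 3, active = False
After iteration 5: m = 4, active = False
Loop ends.

Final answer: False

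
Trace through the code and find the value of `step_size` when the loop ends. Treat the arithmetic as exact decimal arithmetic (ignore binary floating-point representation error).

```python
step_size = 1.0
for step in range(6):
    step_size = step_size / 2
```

Let's trace through this code step by step.

Initialize: step_size = 1.0
Entering loop: for step in range(6):
After iteration 1: step = 0, step_size = 0.5
After iteration 2: step = 1, step_size = 0.25
After iteration 3: step = 2, step_size = 0.125
After iteration 4: step = 3, step_size = 0.0625
After iteration 5: step = 4, step_size = 0.03125
After iteration 6: step = 5, step_size = 0.015625
Loop ends.

Final answer: 0.015625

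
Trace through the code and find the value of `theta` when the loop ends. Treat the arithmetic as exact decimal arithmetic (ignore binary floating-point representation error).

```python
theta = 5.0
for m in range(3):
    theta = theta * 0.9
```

Let's trace through this code step by step.

Initialize: theta = 5.0
Entering loop: for m in range(3):
After iteration 1: m = 0, theta = 4.5
After iteration 2: m = 1, theta = 4.05
After iteration 3: m = 2, theta = 3.645
Loop ends.

Final answer: 3.645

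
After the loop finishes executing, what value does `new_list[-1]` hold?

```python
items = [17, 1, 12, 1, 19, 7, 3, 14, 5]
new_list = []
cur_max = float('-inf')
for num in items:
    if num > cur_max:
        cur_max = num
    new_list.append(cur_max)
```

Let's trace through this code step by step.

Initialize: items = [17, 1, 12, 1, 19, 7, 3, 14, 5]
Initialize: new_list = []
Initialize: cur_max = -inf
Entering loop: for num in items:
After iteration 1: num = 17, new_list = [17], cur_max = 17
After iteration 2: num = 1, new_list = [17, 17], cur_max = 17
After iteration 3: num = 12, new_list = [17, 17, 17], cur_max = 17
After iteration 4: num = 1, new_list = [17, 17, 17, 17], cur_max = 17
After iteration 5: num = 19, new_list = [17, 17, 17, 17, 19], cur_max = 19
After iteration 6: num = 7, new_list = [17, 17, 17, 17, 19, 19], cur_max = 19
After iteration 7: num = 3, new_list = [17, 17, 17, 17, 19, 19, 19], cur_max = 19
After iteration 8: num = 14, new_list = [17, 17, 17, 17, 19, 19, 19, 19], cur_max = 19
After iteration 9: num = 5, new_list = [17, 17, 17, 17, 19, 19, 19, 19, 19], cur_max = 19
Loop ends.
new_list[-1] = 19

Final answer: 19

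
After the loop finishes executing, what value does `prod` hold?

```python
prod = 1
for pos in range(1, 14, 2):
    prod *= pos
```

Let's trace through this code step by step.

Initialize: prod = 1
Entering loop: for pos in range(1, 14, 2):
After iteration 1: pos = 1, prod = 1
After iteration 2: pos = 3, prod = 3
After iteration 3: pos = 5, prod = 15
After iteration 4: pos = 7, prod = 105
After iteration 5: pos = 9, prod = 945
After iteration 6: pos = 11, prod = 10395
After iteration 7: pos = 13, prod = 135135
Loop ends.

Final answer: 135135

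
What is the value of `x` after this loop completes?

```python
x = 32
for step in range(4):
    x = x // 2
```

Let's trace through this code step by step.

Initialize: x = 32
Entering loop: for step in range(4):
After iteration 1: step = 0, x = 16
After iteration 2: step = 1, x = 8
After iteration 3: step = 2, x = 4
After iteration 4: step = 3, x = 2
Loop ends.

Final answer: 2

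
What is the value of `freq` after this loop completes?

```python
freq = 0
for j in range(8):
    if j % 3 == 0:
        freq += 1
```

Let's trace through this code step by step.

Initialize: freq = 0
Entering loop: for j in range(8):
After iteration 1: j = 0, freq = 1
After iteration 2: j = 1, freq = 1
After iteration 3: j = 2, freq = 1
After iteration 4: j = 3, freq = 2
After iteration 5: j = 4, freq = 2
After iteration 6: j = 5, freq = 2
After iteration 7: j = 6, freq = 3
After iteration 8: j = 7, freq = 3
Loop ends.

Final answer: 3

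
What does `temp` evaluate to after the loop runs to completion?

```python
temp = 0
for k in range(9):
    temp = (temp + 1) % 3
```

Let's trace through this code step by step.

Initialize: temp = 0
Entering loop: for k in range(9):
After iteration 1: k = 0, temp = 1
After iteration 2: k = 1, temp = 2
After iteration 3: k = 2, temp = 0
After iteration 4: k = 3, temp = 1
After iteration 5: k = 4, temp = 2
After iteration 6: k = 5, temp = 0
After iteration 7: k = 6, temp = 1
After iteration 8: k = 7, temp = 2
After iteration 9: k = 8, temp = 0
Loop ends.

Final answer: 0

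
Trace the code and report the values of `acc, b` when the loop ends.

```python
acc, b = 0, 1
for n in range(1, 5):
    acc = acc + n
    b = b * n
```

Let's trace through this code step by step.

Initialize: acc = 0
Initialize: b = 1
Entering loop: for n in range(1, 5):
After iteration 1: n = 1, acc = 1, b = 1
After iteration 2: n = 2, acc = 3, b = 2
After iteration 3: n = 3, acc = 6, b = 6
After iteration 4: n = 4, acc = 10, b = 24
Loop ends.

Final answer: 10, 24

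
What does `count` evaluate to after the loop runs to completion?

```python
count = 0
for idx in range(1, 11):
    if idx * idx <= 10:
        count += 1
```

Let's trace through this code step by step.

Initialize: count = 0
Entering loop: for idx in range(1, 11):
After iteration 1: idx = 1, count = 1
After iteration 2: idx = 2, count = 2
After iteration 3: idx = 3, count = 3
After iteration 4: idx = 4, count = 3
After iteration 5: idx = 5, count = 3
After iteration 6: idx = 6, count = 3
After iteration 7: idx = 7, count = 3
After iteration 8: idx = 8, count = 3
After iteration 9: idx = 9, count = 3
After iteration 10: idx = 10, count = 3
Loop ends.

Final answer: 3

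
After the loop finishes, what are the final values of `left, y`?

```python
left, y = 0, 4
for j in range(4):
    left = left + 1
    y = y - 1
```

Let's trace through this code step by step.

Initialize: left = 0
Initialize: y = 4
Entering loop: for j in range(4):
After iteration 1: j = 0, left = 1, y = 3
After iteration 2: j = 1, left = 2, y = 2
After iteration 3: j = 2, left = 3, y = 1
After iteration 4: j = 3, left = 4, y = 0
Loop ends.

Final answer: 4, 0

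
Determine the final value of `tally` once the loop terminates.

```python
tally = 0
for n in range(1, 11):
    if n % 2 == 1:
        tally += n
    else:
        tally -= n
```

Let's trace through this code step by step.

Initialize: tally = 0
Entering loop: for n in range(1, 11):
After iteration 1: n = 1, tally = 1
After iteration 2: n = 2, tally = -1
After iteration 3: n = 3, tally = 2
After iteration 4: n = 4, tally = -2
After iteration 5: n = 5, tally = 3
After iteration 6: n = 6, tally = -3
After iteration 7: n = 7, tally = 4
After iteration 8: n = 8, tally = -4
After iteration 9: n = 9, tally = 5
After iteration 10: n = 10, tally = -5
Loop ends.

Final answer: -5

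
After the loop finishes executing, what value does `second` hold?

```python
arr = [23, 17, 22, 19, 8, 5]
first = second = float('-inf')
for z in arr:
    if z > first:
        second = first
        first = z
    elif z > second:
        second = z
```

Let's trace through this code step by step.

Initialize: arr = [23, 17, 22, 19, 8, 5]
Initialize: first = -inf
Initialize: second = -inf
Entering loop: for z in arr:
After iteration 1: z = 23, first = 23, second = -inf
After iteration 2: z = 17, first = 23, second = 17
After iteration 3: z = 22, first = 23, second = 22
After iteration 4: z = 19, first = 23, second = 22
After iteration 5: z = 8, first = 23, second = 22
After iteration 6: z = 5, first = 23, second = 22
Loop ends.

Final answer: 22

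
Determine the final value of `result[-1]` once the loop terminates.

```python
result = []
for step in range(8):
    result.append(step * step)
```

Let's trace through this code step by step.

Initialize: result = []
Entering loop: for step in range(8):
After iteration 1: step = 0, result = [0]
After iteration 2: step = 1, result = [0, 1]
After iteration 3: step = 2, result = [0, 1, 4]
After iteration 4: step = 3, result = [0, 1, 4, 9]
After iteration 5: step = 4, result = [0, 1, 4, 9, 16]
After iteration 6: step = 5, result = [0, 1, 4, 9, 16, 25]
After iteration 7: step = 6, result = [0, 1, 4, 9, 16, 25, 36]
After iteration 8: step = 7, result = [0, 1, 4, 9, 16, 25, 36, 49]
Loop ends.
result[-1] = 49

Final answer: 49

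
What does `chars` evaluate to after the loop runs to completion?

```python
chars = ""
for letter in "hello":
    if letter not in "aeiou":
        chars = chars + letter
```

Let's trace through this code step by step.

Initialize: chars = ''
Entering loop: for letter in "hello":
After iteration 1: letter = 'h', chars = 'h'
After iteration 2: letter = 'e', chars = 'h'
After iteration 3: letter = 'l', chars = 'hl'
After iteration 4: letter = 'l', chars = 'hll'
After iteration 5: letter = 'o', chars = 'hll'
Loop ends.

Final answer: 'hll'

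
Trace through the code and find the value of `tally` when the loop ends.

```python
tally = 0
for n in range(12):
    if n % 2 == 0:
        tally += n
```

Let's trace through this code step by step.

Initialize: tally = 0
Entering loop: for n in range(12):
After iteration 1: n = 0, tally = 0
After iteration 2: n = 1, tally = 0
After iteration 3: n = 2, tally = 2
After iteration 4: n = 3, tally = 2
After iteration 5: n = 4, tally = 6
After iteration 6: n = 5, tally = 6
After iteration 7: n = 6, tally = 12
After iteration 8: n = 7, tally = 12
After iteration 9: n = 8, tally = 20
After iteration 10: n = 9, tally = 20
After iteration 11: n = 10, tally = 30
After iteration 12: n = 11, tally = 30
Loop ends.

Final answer: 30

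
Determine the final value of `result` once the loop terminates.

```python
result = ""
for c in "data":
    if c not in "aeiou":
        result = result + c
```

Let's trace through this code step by step.

Initialize: result = ''
Entering loop: for c in "data":
After iteration 1: c = 'd', result = 'd'
After iteration 2: c = 'a', result = 'd'
After iteration 3: c = 't', result = 'dt'
After iteration 4: c = 'a', result = 'dt'
Loop ends.

Final answer: 'dt'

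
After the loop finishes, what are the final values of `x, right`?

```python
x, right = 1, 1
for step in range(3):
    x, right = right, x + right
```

Let's trace through this code step by step.

Initialize: x = 1
Initialize: right = 1
Entering loop: for step in range(3):
After iteration 1: step = 0, x = 1, right = 2
After iteration 2: step = 1, x = 2, right = 3
After iteration 3: step = 2, x = 3, right = 5
Loop ends.

Final answer: 3, 5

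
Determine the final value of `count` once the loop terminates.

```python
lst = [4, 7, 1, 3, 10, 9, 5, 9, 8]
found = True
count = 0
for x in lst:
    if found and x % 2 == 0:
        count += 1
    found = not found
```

Let's trace through this code step by step.

Initialize: lst = [4, 7, 1, 3, 10, 9, 5, 9, 8]
Initialize: found = True
Initialize: count = 0
Entering loop: for x in lst:
After iteration 1: x = 4, found = False, count = 1
After iteration 2: x = 7, found = True, count = 1
After iteration 3: x = 1, found = False, count = 1
After iteration 4: x = 3, found = True, count = 1
After iteration 5: x = 10, found = False, count = 2
After iteration 6: x = 9, found = True, count = 2
After iteration 7: x = 5, found = False, count = 2
After iteration 8: x = 9, found = True, count = 2
After iteration 9: x = 8, found = False, count = 3
Loop ends.

Final answer: 3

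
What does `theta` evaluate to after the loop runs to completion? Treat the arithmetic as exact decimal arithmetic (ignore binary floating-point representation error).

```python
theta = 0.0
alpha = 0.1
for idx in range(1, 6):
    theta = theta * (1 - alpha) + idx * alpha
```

Let's trace through this code step by step.

Initialize: theta = 0.0
Initialize: alpha = 0.1
Entering loop: for idx in range(1, 6):
After iteration 1: idx = 1, theta = 0.1
After iteration 2: idx = 2, theta = 0.29
After iteration 3: idx = 3, theta = 0.561
After iteration 4: idx = 4, theta = 0.9049
After iteration 5: idx = 5, theta = 1.31441
Loop ends.

Final answer: 1.31441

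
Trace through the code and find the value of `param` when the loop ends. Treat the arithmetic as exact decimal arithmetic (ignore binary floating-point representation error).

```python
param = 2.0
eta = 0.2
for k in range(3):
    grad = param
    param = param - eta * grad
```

Let's trace through this code step by step.

Initialize: param = 2.0
Initialize: eta = 0.2
Entering loop: for k in range(3):
After iteration 1: k = 0, param = 1.6, grad = 2.0
After iteration 2: k = 1, param = 1.28, grad = 1.6
After iteration 3: k = 2, param = 1.024, grad = 1.28
Loop ends.

Final answer: 1.024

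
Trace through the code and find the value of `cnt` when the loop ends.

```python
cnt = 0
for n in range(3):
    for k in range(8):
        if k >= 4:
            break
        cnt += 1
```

Let's trace through this code step by step.

Initialize: cnt = 0
Entering loop: for n in range(3):
After iteration 1: n = 0, cnt = 4
After iteration 2: n = 1, cnt = 8
After iteration 3: n = 2, cnt = 12
Loop ends.

Final answer: 12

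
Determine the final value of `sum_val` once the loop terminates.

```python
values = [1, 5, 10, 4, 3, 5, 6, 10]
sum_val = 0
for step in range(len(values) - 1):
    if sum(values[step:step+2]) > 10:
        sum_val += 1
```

Let's trace through this code step by step.

Initialize: values = [1, 5, 10, 4, 3, 5, 6, 10]
Initialize: sum_val = 0
Entering loop: for step in range(len(values) - 1):
After iteration 1: step = 0, sum_val = 0
After iteration 2: step = 1, sum_val = 1
After iteration 3: step = 2, sum_val = 2
After iteration 4: step = 3, sum_val = 2
After iteration 5: step = 4, sum_val = 2
After iteration 6: step = 5, sum_val = 3
After iteration 7: step = 6, sum_val = 4
Loop ends.

Final answer: 4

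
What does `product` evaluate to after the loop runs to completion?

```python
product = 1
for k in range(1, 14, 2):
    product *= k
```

Let's trace through this code step by step.

Initialize: product = 1
Entering loop: for k in range(1, 14, 2):
After iteration 1: k = 1, product = 1
After iteration 2: k = 3, product = 3
After iteration 3: k = 5, product = 15
After iteration 4: k = 7, product = 105
After iteration 5: k = 9, product = 945
After iteration 6: k = 11, product = 10395
After iteration 7: k = 13, product = 135135
Loop ends.

Final answer: 135135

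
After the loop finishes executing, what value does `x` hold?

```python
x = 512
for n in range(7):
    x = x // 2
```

Let's trace through this code step by step.

Initialize: x = 512
Entering loop: for n in range(7):
After iteration 1: n = 0, x = 256
After iteration 2: n = 1, x = 128
After iteration 3: n = 2, x = 64
After iteration 4: n = 3, x = 32
After iteration 5: n = 4, x = 16
After iteration 6: n = 5, x = 8
After iteration 7: n = 6, x = 4
Loop ends.

Final answer: 4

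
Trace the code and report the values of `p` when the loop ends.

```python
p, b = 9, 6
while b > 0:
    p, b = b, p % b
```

Let's trace through this code step by step.

Initialize: p = 9
Initialize: b = 6
Entering loop: while b > 0:
After iteration 1: p = 6, b = 3
After iteration 2: p = 3, b = 0
Loop ends.

Final answer: 3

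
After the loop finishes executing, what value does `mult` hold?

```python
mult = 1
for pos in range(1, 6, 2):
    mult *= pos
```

Let's trace through this code step by step.

Initialize: mult = 1
Entering loop: for pos in range(1, 6, 2):
After iteration 1: pos = 1, mult = 1
After iteration 2: pos = 3, mult = 3
After iteration 3: pos = 5, mult = 15
Loop ends.

Final answer: 15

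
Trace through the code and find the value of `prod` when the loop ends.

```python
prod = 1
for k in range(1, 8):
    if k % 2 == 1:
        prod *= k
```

Let's trace through this code step by step.

Initialize: prod = 1
Entering loop: for k in range(1, 8):
After iteration 1: k = 1, prod = 1
After iteration 2: k = 2, prod = 1
After iteration 3: k = 3, prod = 3
After iteration 4: k = 4, prod = 3
After iteration 5: k = 5, prod = 15
After iteration 6: k = 6, prod = 15
After iteration 7: k = 7, prod = 105
Loop ends.

Final answer: 105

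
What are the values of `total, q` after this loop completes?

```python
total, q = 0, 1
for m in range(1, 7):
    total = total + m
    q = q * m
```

Let's trace through this code step by step.

Initialize: total = 0
Initialize: q = 1
Entering loop: for m in range(1, 7):
After iteration 1: m = 1, total = 1, q = 1
After iteration 2: m = 2, total = 3, q = 2
After iteration 3: m = 3, total = 6, q = 6
After iteration 4: m = 4, total = 10, q = 24
After iteration 5: m = 5, total = 15, q = 120
After iteration 6: m = 6, total = 21, q = 720
Loop ends.

Final answer: 21, 720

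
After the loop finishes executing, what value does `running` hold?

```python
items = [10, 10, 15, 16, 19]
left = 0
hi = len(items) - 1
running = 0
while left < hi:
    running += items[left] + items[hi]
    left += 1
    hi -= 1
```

Let's trace through this code step by step.

Initialize: items = [10, 10, 15, 16, 19]
Initialize: left = 0
Initialize: hi = 4
Initialize: running = 0
Entering loop: while left < hi:
After iteration 1: left = 1, hi = 3, running = 29
After iteration 2: left = 2, hi = 2, running = 55
Loop ends.

Final answer: 55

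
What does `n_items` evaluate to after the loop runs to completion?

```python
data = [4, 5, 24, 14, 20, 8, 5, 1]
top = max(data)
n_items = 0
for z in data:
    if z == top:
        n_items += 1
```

Let's trace through this code step by step.

Initialize: data = [4, 5, 24, 14, 20, 8, 5, 1]
Initialize: top = 24
Initialize: n_items = 0
Entering loop: for z in data:
After iteration 1: z = 4, n_items = 0
After iteration 2: z = 5, n_items = 0
After iteration 3: z = 24, n_items = 1
After iteration 4: z = 14, n_items = 1
After iteration 5: z = 20, n_items = 1
After iteration 6: z = 8, n_items = 1
After iteration 7: z = 5, n_items = 1
After iteration 8: z = 1, n_items = 1
Loop ends.

Final answer: 1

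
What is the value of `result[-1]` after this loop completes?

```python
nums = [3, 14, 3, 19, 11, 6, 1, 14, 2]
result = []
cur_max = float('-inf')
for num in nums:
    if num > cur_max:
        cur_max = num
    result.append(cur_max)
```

Let's trace through this code step by step.

Initialize: nums = [3, 14, 3, 19, 11, 6, 1, 14, 2]
Initialize: result = []
Initialize: cur_max = -inf
Entering loop: for num in nums:
After iteration 1: num = 3, result = [3], cur_max = 3
After iteration 2: num = 14, result = [3, 14], cur_max = 14
After iteration 3: num = 3, result = [3, 14, 14], cur_max = 14
After iteration 4: num = 19, result = [3, 14, 14, 19], cur_max = 19
After iteration 5: num = 11, result = [3, 14, 14, 19, 19], cur_max = 19
After iteration 6: num = 6, result = [3, 14, 14, 19, 19, 19], cur_max = 19
After iteration 7: num = 1, result = [3, 14, 14, 19, 19, 19, 19], cur_max = 19
After iteration 8: num = 14, result = [3, 14, 14, 19, 19, 19, 19, 19], cur_max = 19
After iteration 9: num = 2, result = [3, 14, 14, 19, 19, 19, 19, 19, 19], cur_max = 19
Loop ends.
result[-1] = 19

Final answer: 19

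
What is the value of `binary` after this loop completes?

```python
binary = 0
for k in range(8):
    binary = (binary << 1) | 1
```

Let's trace through this code step by step.

Initialize: binary = 0
Entering loop: for k in range(8):
After iteration 1: k = 0, binary = 1
After iteration 2: k = 1, binary = 3
After iteration 3: k = 2, binary = 7
After iteration 4: k = 3, binary = 15
After iteration 5: k = 4, binary = 31
After iteration 6: k = 5, binary = 63
After iteration 7: k = 6, binary = 127
After iteration 8: k = 7, binary = 255
Loop ends.

Final answer: 255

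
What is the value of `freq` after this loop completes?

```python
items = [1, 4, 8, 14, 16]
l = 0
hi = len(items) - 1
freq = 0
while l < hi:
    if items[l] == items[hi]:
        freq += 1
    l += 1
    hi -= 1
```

Let's trace through this code step by step.

Initialize: items = [1, 4, 8, 14, 16]
Initialize: l = 0
Initialize: hi = 4
Initialize: freq = 0
Entering loop: while l < hi:
After iteration 1: l = 1, hi = 3, freq = 0
After iteration 2: l = 2, hi = 2, freq = 0
Loop ends.

Final answer: 0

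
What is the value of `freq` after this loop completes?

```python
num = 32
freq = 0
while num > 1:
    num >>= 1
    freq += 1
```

Let's trace through this code step by step.

Initialize: num = 32
Initialize: freq = 0
Entering loop: while num > 1:
After iteration 1: num = 16, freq = 1
After iteration 2: num = 8, freq = 2
After iteration 3: num = 4, freq = 3
After iteration 4: num = 2, freq = 4
After iteration 5: num = 1, freq = 5
Loop ends.

Final answer: 5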